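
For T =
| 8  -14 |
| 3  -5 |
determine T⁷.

[[890, -1778], [381, -761]]

tr T = 3 and det T = 2, so the characteristic polynomial is λ² − (3)λ + (2) with roots 2 and 1.
Eigenvectors give P = [[7, 2], [3, 1]] with P⁻¹ = [[1, -2], [-3, 7]], and T = P·diag(2, 1)·P⁻¹.
Then T⁷ = P·diag(128, 1)·P⁻¹ = [[896, 2], [384, 1]] · [[1, -2], [-3, 7]] = [[890, -1778], [381, -761]].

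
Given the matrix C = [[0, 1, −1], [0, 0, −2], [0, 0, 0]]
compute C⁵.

[[0, 0, 0], [0, 0, 0], [0, 0, 0]]

C is strictly triangular, hence nilpotent: C³ = 0, so C⁵ = 0.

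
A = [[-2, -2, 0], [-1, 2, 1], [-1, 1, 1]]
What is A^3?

A^2 = [[6, 0, -2], [-1, 7, 3], [0, 5, 2]]
A^3 = [[-10, -14, -2], [-8, 19, 10], [-7, 12, 7]]

[[-10, -14, -2], [-8, 19, 10], [-7, 12, 7]]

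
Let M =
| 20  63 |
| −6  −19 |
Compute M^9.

[[3590, 10773], [−1026, −3079]]

tr M = 1 and det M = −2, so the characteristic polynomial is λ² − (1)λ + (−2) with roots 2 and −1.
Eigenvectors give P = [[7, −3], [−2, 1]] with P⁻¹ = [[1, 3], [2, 7]], and M = P·diag(2, −1)·P⁻¹.
Then M^9 = P·diag(512, −1)·P⁻¹ = [[3584, 3], [−1024, −1]] · [[1, 3], [2, 7]] = [[3590, 10773], [−1026, −3079]].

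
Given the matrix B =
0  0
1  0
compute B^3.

B is strictly triangular, hence nilpotent: B^2 = 0, so B^3 = 0.

[[0, 0], [0, 0]]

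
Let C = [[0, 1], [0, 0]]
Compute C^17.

[[0, 0], [0, 0]]

C is strictly triangular, hence nilpotent: C^2 = 0, so C^17 = 0.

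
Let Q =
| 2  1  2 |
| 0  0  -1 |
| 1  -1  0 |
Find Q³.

Q² = [[6, 0, 3], [-1, 1, 0], [2, 1, 3]]
Q³ = [[15, 3, 12], [-2, -1, -3], [7, -1, 3]]

[[15, 3, 12], [-2, -1, -3], [7, -1, 3]]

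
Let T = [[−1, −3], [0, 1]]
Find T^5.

[[−1, −3], [0, 1]]

T² = I (check: tr T = 0 and det T = −1), so T^5 = T since 5 is odd.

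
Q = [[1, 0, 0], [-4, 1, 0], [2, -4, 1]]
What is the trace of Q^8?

Q = I + N where N = [[0, 0, 0], [-4, 0, 0], [2, -4, 0]] is strictly lower-triangular, so N^3 = 0.
(I + N)^8 = I + 8·N + 28·N^2 = [[1, 0, 0], [-32, 1, 0], [464, -32, 1]].

3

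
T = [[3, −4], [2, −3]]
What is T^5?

T² = I (check: tr T = 0 and det T = −1), so T^5 = T since 5 is odd.

[[3, −4], [2, −3]]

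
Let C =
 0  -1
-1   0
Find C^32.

[[1, 0], [0, 1]]

C² = I (check: tr C = 0 and det C = -1), so C^32 = I since 32 is even.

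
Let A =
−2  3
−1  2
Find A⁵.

[[−2, 3], [−1, 2]]

A² = I (check: tr A = 0 and det A = −1), so A⁵ = A since 5 is odd.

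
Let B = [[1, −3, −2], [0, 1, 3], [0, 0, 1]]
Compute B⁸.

[[1, −24, −268], [0, 1, 24], [0, 0, 1]]

B = I + N where N = [[0, −3, −2], [0, 0, 3], [0, 0, 0]] is strictly upper-triangular, so N³ = 0.
(I + N)⁸ = I + 8·N + 28·N² = [[1, −24, −268], [0, 1, 24], [0, 0, 1]].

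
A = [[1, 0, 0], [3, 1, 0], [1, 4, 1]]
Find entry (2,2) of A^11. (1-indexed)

1

A = I + N where N = [[0, 0, 0], [3, 0, 0], [1, 4, 0]] is strictly lower-triangular, so N^3 = 0.
(I + N)^11 = I + 11·N + 55·N^2 = [[1, 0, 0], [33, 1, 0], [671, 44, 1]].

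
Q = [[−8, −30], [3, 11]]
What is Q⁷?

tr Q = 3 and det Q = 2, so the characteristic polynomial is λ² − (3)λ + (2) with roots 2 and 1.
Eigenvectors give P = [[−3, 10], [1, −3]] with P⁻¹ = [[3, 10], [1, 3]], and Q = P·diag(2, 1)·P⁻¹.
Then Q⁷ = P·diag(128, 1)·P⁻¹ = [[−384, 10], [128, −3]] · [[3, 10], [1, 3]] = [[−1142, −3810], [381, 1271]].

[[−1142, −3810], [381, 1271]]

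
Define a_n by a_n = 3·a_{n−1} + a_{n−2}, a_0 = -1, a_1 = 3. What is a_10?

With companion matrix Q = [[3, 1], [1, 0]], [a_n, a_{n−1}]ᵀ = Q·[a_{n−1}, a_{n−2}]ᵀ, so [a_10, a_9]ᵀ = Q⁹·[a_1, a_0]ᵀ.
Q⁹ = [[42837, 12970], [12970, 3927]], giving [a_10, a_9]ᵀ = [[115541], [34983]].

115541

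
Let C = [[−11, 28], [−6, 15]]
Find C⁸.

[[−39359, 91840], [−19680, 45921]]

tr C = 4 and det C = 3, so the characteristic polynomial is λ² − (4)λ + (3) with roots 3 and 1.
Eigenvectors give P = [[−2, 7], [−1, 3]] with P⁻¹ = [[3, −7], [1, −2]], and C = P·diag(3, 1)·P⁻¹.
Then C⁸ = P·diag(6561, 1)·P⁻¹ = [[−13122, 7], [−6561, 3]] · [[3, −7], [1, −2]] = [[−39359, 91840], [−19680, 45921]].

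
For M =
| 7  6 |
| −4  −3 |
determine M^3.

tr M = 4 and det M = 3, so the characteristic polynomial is λ² − (4)λ + (3) with roots 3 and 1.
Eigenvectors give P = [[3, −1], [−2, 1]] with P⁻¹ = [[1, 1], [2, 3]], and M = P·diag(3, 1)·P⁻¹.
Then M^3 = P·diag(27, 1)·P⁻¹ = [[81, −1], [−54, 1]] · [[1, 1], [2, 3]] = [[79, 78], [−52, −51]].

[[79, 78], [−52, −51]]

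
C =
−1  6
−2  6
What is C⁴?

tr C = 5 and det C = 6, so the characteristic polynomial is λ² − (5)λ + (6) with roots 2 and 3.
Eigenvectors give P = [[−2, 3], [−1, 2]] with P⁻¹ = [[−2, 3], [−1, 2]], and C = P·diag(2, 3)·P⁻¹.
Then C⁴ = P·diag(16, 81)·P⁻¹ = [[−32, 243], [−16, 162]] · [[−2, 3], [−1, 2]] = [[−179, 390], [−130, 276]].

[[−179, 390], [−130, 276]]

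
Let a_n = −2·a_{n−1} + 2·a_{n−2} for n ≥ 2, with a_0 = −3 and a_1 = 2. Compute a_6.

−504

With companion matrix M = [[−2, 2], [1, 0]], [a_n, a_{n−1}]ᵀ = M·[a_{n−1}, a_{n−2}]ᵀ, so [a_6, a_5]ᵀ = M^5·[a_1, a_0]ᵀ.
M^5 = [[−120, 88], [44, −32]], giving [a_6, a_5]ᵀ = [[−504], [184]].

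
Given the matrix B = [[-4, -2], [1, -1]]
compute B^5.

tr B = -5 and det B = 6, so the characteristic polynomial is λ² − (-5)λ + (6) with roots -3 and -2.
Eigenvectors give P = [[2, 1], [-1, -1]] with P⁻¹ = [[1, 1], [-1, -2]], and B = P·diag(-3, -2)·P⁻¹.
Then B^5 = P·diag(-243, -32)·P⁻¹ = [[-486, -32], [243, 32]] · [[1, 1], [-1, -2]] = [[-454, -422], [211, 179]].

[[-454, -422], [211, 179]]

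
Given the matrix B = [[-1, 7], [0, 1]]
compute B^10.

B² = I (check: tr B = 0 and det B = -1), so B^10 = I since 10 is even.

[[1, 0], [0, 1]]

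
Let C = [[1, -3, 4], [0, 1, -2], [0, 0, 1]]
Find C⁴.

[[1, -12, 52], [0, 1, -8], [0, 0, 1]]

C = I + N where N = [[0, -3, 4], [0, 0, -2], [0, 0, 0]] is strictly upper-triangular, so N³ = 0.
(I + N)⁴ = I + 4·N + 6·N² = [[1, -12, 52], [0, 1, -8], [0, 0, 1]].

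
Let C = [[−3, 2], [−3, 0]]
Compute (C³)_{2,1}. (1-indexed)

−9

C² = [[3, −6], [9, −6]]
C³ = [[9, 6], [−9, 18]]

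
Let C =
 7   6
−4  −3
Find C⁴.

[[241, 240], [−160, −159]]

tr C = 4 and det C = 3, so the characteristic polynomial is λ² − (4)λ + (3) with roots 1 and 3.
Eigenvectors give P = [[−1, 3], [1, −2]] with P⁻¹ = [[2, 3], [1, 1]], and C = P·diag(1, 3)·P⁻¹.
Then C⁴ = P·diag(1, 81)·P⁻¹ = [[−1, 243], [1, −162]] · [[2, 3], [1, 1]] = [[241, 240], [−160, −159]].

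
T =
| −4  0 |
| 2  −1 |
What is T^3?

[[−64, 0], [42, −1]]

T^2 = [[16, 0], [−10, 1]]
T^3 = [[−64, 0], [42, −1]]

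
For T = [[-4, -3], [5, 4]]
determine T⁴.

[[1, 0], [0, 1]]

T² = I (check: tr T = 0 and det T = -1), so T⁴ = I since 4 is even.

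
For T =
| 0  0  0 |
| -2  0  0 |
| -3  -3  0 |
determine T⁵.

[[0, 0, 0], [0, 0, 0], [0, 0, 0]]

T is strictly triangular, hence nilpotent: T³ = 0, so T⁵ = 0.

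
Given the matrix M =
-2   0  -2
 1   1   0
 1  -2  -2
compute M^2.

[[2, 4, 8], [-1, 1, -2], [-6, 2, 2]]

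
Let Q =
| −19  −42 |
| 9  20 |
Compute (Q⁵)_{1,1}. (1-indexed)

tr Q = 1 and det Q = −2, so the characteristic polynomial is λ² − (1)λ + (−2) with roots −1 and 2.
Eigenvectors give P = [[−7, −2], [3, 1]] with P⁻¹ = [[−1, −2], [3, 7]], and Q = P·diag(−1, 2)·P⁻¹.
Then Q⁵ = P·diag(−1, 32)·P⁻¹ = [[7, −64], [−3, 32]] · [[−1, −2], [3, 7]] = [[−199, −462], [99, 230]].

−199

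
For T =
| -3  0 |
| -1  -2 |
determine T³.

tr T = -5 and det T = 6, so the characteristic polynomial is λ² − (-5)λ + (6) with roots -3 and -2.
Eigenvectors give P = [[1, 0], [1, -1]] with P⁻¹ = [[1, 0], [1, -1]], and T = P·diag(-3, -2)·P⁻¹.
Then T³ = P·diag(-27, -8)·P⁻¹ = [[-27, 0], [-27, 8]] · [[1, 0], [1, -1]] = [[-27, 0], [-19, -8]].

[[-27, 0], [-19, -8]]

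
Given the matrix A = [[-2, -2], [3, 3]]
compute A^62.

A² = A (a projection; rank 1, trace 1), so A^62 = A.

[[-2, -2], [3, 3]]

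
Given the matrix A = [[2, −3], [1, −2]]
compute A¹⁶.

A² = I (check: tr A = 0 and det A = −1), so A¹⁶ = I since 16 is even.

[[1, 0], [0, 1]]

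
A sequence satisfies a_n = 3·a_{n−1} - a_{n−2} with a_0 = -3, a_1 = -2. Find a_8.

-843

With companion matrix A = [[3, -1], [1, 0]], [a_n, a_{n−1}]ᵀ = A·[a_{n−1}, a_{n−2}]ᵀ, so [a_8, a_7]ᵀ = A^7·[a_1, a_0]ᵀ.
A^7 = [[987, -377], [377, -144]], giving [a_8, a_7]ᵀ = [[-843], [-322]].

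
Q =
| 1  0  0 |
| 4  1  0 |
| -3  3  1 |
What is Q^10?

[[1, 0, 0], [40, 1, 0], [510, 30, 1]]

Q = I + N where N = [[0, 0, 0], [4, 0, 0], [-3, 3, 0]] is strictly lower-triangular, so N^3 = 0.
(I + N)^10 = I + 10·N + 45·N^2 = [[1, 0, 0], [40, 1, 0], [510, 30, 1]].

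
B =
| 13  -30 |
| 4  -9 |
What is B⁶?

tr B = 4 and det B = 3, so the characteristic polynomial is λ² − (4)λ + (3) with roots 3 and 1.
Eigenvectors give P = [[3, -5], [1, -2]] with P⁻¹ = [[2, -5], [1, -3]], and B = P·diag(3, 1)·P⁻¹.
Then B⁶ = P·diag(729, 1)·P⁻¹ = [[2187, -5], [729, -2]] · [[2, -5], [1, -3]] = [[4369, -10920], [1456, -3639]].

[[4369, -10920], [1456, -3639]]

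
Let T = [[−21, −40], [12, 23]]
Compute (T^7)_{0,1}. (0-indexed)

−21880

tr T = 2 and det T = −3, so the characteristic polynomial is λ² − (2)λ + (−3) with roots 3 and −1.
Eigenvectors give P = [[5, −2], [−3, 1]] with P⁻¹ = [[−1, −2], [−3, −5]], and T = P·diag(3, −1)·P⁻¹.
Then T^7 = P·diag(2187, −1)·P⁻¹ = [[10935, 2], [−6561, −1]] · [[−1, −2], [−3, −5]] = [[−10941, −21880], [6564, 13127]].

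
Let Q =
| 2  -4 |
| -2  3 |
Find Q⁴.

Q² = [[12, -20], [-10, 17]]
Q³ = [[64, -108], [-54, 91]]
Q⁴ = [[344, -580], [-290, 489]]

[[344, -580], [-290, 489]]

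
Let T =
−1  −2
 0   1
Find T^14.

[[1, 0], [0, 1]]

T² = I (check: tr T = 0 and det T = −1), so T^14 = I since 14 is even.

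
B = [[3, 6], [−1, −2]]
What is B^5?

[[3, 6], [−1, −2]]

B² = B (a projection; rank 1, trace 1), so B^5 = B.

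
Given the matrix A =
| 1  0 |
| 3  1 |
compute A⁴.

A = I + N where N = [[0, 0], [3, 0]] is strictly lower-triangular, so N² = 0.
(I + N)⁴ = I + 4·N = [[1, 0], [12, 1]].

[[1, 0], [12, 1]]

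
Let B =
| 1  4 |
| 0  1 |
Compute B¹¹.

[[1, 44], [0, 1]]

B = I + N where N = [[0, 4], [0, 0]] is strictly upper-triangular, so N² = 0.
(I + N)¹¹ = I + 11·N = [[1, 44], [0, 1]].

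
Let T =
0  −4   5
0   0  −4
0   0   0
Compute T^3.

[[0, 0, 0], [0, 0, 0], [0, 0, 0]]

T is strictly triangular, hence nilpotent: T^3 = 0, so T^3 = 0.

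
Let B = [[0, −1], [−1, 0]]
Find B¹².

[[1, 0], [0, 1]]

B² = I (check: tr B = 0 and det B = −1), so B¹² = I since 12 is even.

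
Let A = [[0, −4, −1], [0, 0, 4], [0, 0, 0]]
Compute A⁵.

A is strictly triangular, hence nilpotent: A³ = 0, so A⁵ = 0.

[[0, 0, 0], [0, 0, 0], [0, 0, 0]]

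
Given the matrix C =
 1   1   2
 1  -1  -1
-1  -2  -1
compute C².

[[0, -4, -1], [1, 4, 4], [-2, 3, 1]]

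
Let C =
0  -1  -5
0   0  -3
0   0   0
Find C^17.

[[0, 0, 0], [0, 0, 0], [0, 0, 0]]

C is strictly triangular, hence nilpotent: C^3 = 0, so C^17 = 0.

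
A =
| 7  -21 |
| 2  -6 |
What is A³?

[[7, -21], [2, -6]]

A² = A (a projection; rank 1, trace 1), so A³ = A.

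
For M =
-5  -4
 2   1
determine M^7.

[[-4373, -4372], [2186, 2185]]

tr M = -4 and det M = 3, so the characteristic polynomial is λ² − (-4)λ + (3) with roots -1 and -3.
Eigenvectors give P = [[1, 2], [-1, -1]] with P⁻¹ = [[-1, -2], [1, 1]], and M = P·diag(-1, -3)·P⁻¹.
Then M^7 = P·diag(-1, -2187)·P⁻¹ = [[-1, -4374], [1, 2187]] · [[-1, -2], [1, 1]] = [[-4373, -4372], [2186, 2185]].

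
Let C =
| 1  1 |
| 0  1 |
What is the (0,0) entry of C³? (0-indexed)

1

C = I + N where N = [[0, 1], [0, 0]] is strictly upper-triangular, so N² = 0.
(I + N)³ = I + 3·N = [[1, 3], [0, 1]].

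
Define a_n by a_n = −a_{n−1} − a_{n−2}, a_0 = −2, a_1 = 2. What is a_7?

With companion matrix T = [[−1, −1], [1, 0]], [a_n, a_{n−1}]ᵀ = T·[a_{n−1}, a_{n−2}]ᵀ, so [a_7, a_6]ᵀ = T⁶·[a_1, a_0]ᵀ.
T⁶ = [[1, 0], [0, 1]], giving [a_7, a_6]ᵀ = [[2], [−2]].

2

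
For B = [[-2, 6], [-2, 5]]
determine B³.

[[-20, 42], [-14, 29]]

tr B = 3 and det B = 2, so the characteristic polynomial is λ² − (3)λ + (2) with roots 2 and 1.
Eigenvectors give P = [[-3, 2], [-2, 1]] with P⁻¹ = [[1, -2], [2, -3]], and B = P·diag(2, 1)·P⁻¹.
Then B³ = P·diag(8, 1)·P⁻¹ = [[-24, 2], [-16, 1]] · [[1, -2], [2, -3]] = [[-20, 42], [-14, 29]].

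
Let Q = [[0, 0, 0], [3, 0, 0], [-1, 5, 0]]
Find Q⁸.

[[0, 0, 0], [0, 0, 0], [0, 0, 0]]

Q is strictly triangular, hence nilpotent: Q³ = 0, so Q⁸ = 0.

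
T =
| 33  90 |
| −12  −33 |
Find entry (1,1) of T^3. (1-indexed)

tr T = 0 and det T = −9, so the characteristic polynomial is λ² − (0)λ + (−9) with roots −3 and 3.
Eigenvectors give P = [[5, −3], [−2, 1]] with P⁻¹ = [[−1, −3], [−2, −5]], and T = P·diag(−3, 3)·P⁻¹.
Then T^3 = P·diag(−27, 27)·P⁻¹ = [[−135, −81], [54, 27]] · [[−1, −3], [−2, −5]] = [[297, 810], [−108, −297]].

297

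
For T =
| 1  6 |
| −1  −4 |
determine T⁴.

[[−29, −90], [15, 46]]

tr T = −3 and det T = 2, so the characteristic polynomial is λ² − (−3)λ + (2) with roots −2 and −1.
Eigenvectors give P = [[2, −3], [−1, 1]] with P⁻¹ = [[−1, −3], [−1, −2]], and T = P·diag(−2, −1)·P⁻¹.
Then T⁴ = P·diag(16, 1)·P⁻¹ = [[32, −3], [−16, 1]] · [[−1, −3], [−1, −2]] = [[−29, −90], [15, 46]].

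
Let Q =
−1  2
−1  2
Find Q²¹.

[[−1, 2], [−1, 2]]

Q² = Q (a projection; rank 1, trace 1), so Q²¹ = Q.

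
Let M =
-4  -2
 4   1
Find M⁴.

M² = [[8, 6], [-12, -7]]
M³ = [[-8, -10], [20, 17]]
M⁴ = [[-8, 6], [-12, -23]]

[[-8, 6], [-12, -23]]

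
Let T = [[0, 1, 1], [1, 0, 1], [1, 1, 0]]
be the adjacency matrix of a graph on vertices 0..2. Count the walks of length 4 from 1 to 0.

5

The number of length-4 walks from vertex 1 to vertex 0 is entry (1,0) of T^4, where T is the adjacency matrix.
T^2 = [[2, 1, 1], [1, 2, 1], [1, 1, 2]]
T^3 = [[2, 3, 3], [3, 2, 3], [3, 3, 2]]
T^4 = [[6, 5, 5], [5, 6, 5], [5, 5, 6]]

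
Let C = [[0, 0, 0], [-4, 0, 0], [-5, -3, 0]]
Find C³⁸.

C is strictly triangular, hence nilpotent: C³ = 0, so C³⁸ = 0.

[[0, 0, 0], [0, 0, 0], [0, 0, 0]]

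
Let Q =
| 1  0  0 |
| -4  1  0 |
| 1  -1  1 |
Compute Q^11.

Q = I + N where N = [[0, 0, 0], [-4, 0, 0], [1, -1, 0]] is strictly lower-triangular, so N^3 = 0.
(I + N)^11 = I + 11·N + 55·N^2 = [[1, 0, 0], [-44, 1, 0], [231, -11, 1]].

[[1, 0, 0], [-44, 1, 0], [231, -11, 1]]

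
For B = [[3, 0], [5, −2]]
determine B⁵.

tr B = 1 and det B = −6, so the characteristic polynomial is λ² − (1)λ + (−6) with roots 3 and −2.
Eigenvectors give P = [[1, 0], [1, −1]] with P⁻¹ = [[1, 0], [1, −1]], and B = P·diag(3, −2)·P⁻¹.
Then B⁵ = P·diag(243, −32)·P⁻¹ = [[243, 0], [243, 32]] · [[1, 0], [1, −1]] = [[243, 0], [275, −32]].

[[243, 0], [275, −32]]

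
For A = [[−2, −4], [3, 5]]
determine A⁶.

[[−188, −252], [189, 253]]

tr A = 3 and det A = 2, so the characteristic polynomial is λ² − (3)λ + (2) with roots 1 and 2.
Eigenvectors give P = [[4, −1], [−3, 1]] with P⁻¹ = [[1, 1], [3, 4]], and A = P·diag(1, 2)·P⁻¹.
Then A⁶ = P·diag(1, 64)·P⁻¹ = [[4, −64], [−3, 64]] · [[1, 1], [3, 4]] = [[−188, −252], [189, 253]].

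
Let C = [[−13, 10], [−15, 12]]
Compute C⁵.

[[−793, 550], [−825, 582]]

tr C = −1 and det C = −6, so the characteristic polynomial is λ² − (−1)λ + (−6) with roots 2 and −3.
Eigenvectors give P = [[−2, 1], [−3, 1]] with P⁻¹ = [[1, −1], [3, −2]], and C = P·diag(2, −3)·P⁻¹.
Then C⁵ = P·diag(32, −243)·P⁻¹ = [[−64, −243], [−96, −243]] · [[1, −1], [3, −2]] = [[−793, 550], [−825, 582]].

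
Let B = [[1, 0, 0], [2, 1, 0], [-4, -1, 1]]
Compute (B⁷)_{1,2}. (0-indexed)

0

B = I + N where N = [[0, 0, 0], [2, 0, 0], [-4, -1, 0]] is strictly lower-triangular, so N³ = 0.
(I + N)⁷ = I + 7·N + 21·N² = [[1, 0, 0], [14, 1, 0], [-70, -7, 1]].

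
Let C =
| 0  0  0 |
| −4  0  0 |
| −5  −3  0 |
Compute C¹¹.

C is strictly triangular, hence nilpotent: C³ = 0, so C¹¹ = 0.

[[0, 0, 0], [0, 0, 0], [0, 0, 0]]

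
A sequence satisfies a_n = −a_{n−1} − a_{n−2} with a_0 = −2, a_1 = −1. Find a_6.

With companion matrix M = [[−1, −1], [1, 0]], [a_n, a_{n−1}]ᵀ = M·[a_{n−1}, a_{n−2}]ᵀ, so [a_6, a_5]ᵀ = M⁵·[a_1, a_0]ᵀ.
M⁵ = [[0, 1], [−1, −1]], giving [a_6, a_5]ᵀ = [[−2], [3]].

−2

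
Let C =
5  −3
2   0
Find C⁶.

tr C = 5 and det C = 6, so the characteristic polynomial is λ² − (5)λ + (6) with roots 2 and 3.
Eigenvectors give P = [[1, 3], [1, 2]] with P⁻¹ = [[−2, 3], [1, −1]], and C = P·diag(2, 3)·P⁻¹.
Then C⁶ = P·diag(64, 729)·P⁻¹ = [[64, 2187], [64, 1458]] · [[−2, 3], [1, −1]] = [[2059, −1995], [1330, −1266]].

[[2059, −1995], [1330, −1266]]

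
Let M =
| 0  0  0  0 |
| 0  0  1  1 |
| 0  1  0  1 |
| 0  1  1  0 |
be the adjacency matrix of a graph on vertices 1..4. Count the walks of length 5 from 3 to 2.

11

The number of length-5 walks from vertex 3 to vertex 2 is entry (3,2) of M⁵, where M is the adjacency matrix.
M² = [[0, 0, 0, 0], [0, 2, 1, 1], [0, 1, 2, 1], [0, 1, 1, 2]]
M³ = [[0, 0, 0, 0], [0, 2, 3, 3], [0, 3, 2, 3], [0, 3, 3, 2]]
M⁴ = [[0, 0, 0, 0], [0, 6, 5, 5], [0, 5, 6, 5], [0, 5, 5, 6]]
M⁵ = [[0, 0, 0, 0], [0, 10, 11, 11], [0, 11, 10, 11], [0, 11, 11, 10]]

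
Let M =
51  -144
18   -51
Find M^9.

[[334611, -944784], [118098, -334611]]

tr M = 0 and det M = -9, so the characteristic polynomial is λ² − (0)λ + (-9) with roots 3 and -3.
Eigenvectors give P = [[-3, 8], [-1, 3]] with P⁻¹ = [[-3, 8], [-1, 3]], and M = P·diag(3, -3)·P⁻¹.
Then M^9 = P·diag(19683, -19683)·P⁻¹ = [[-59049, -157464], [-19683, -59049]] · [[-3, 8], [-1, 3]] = [[334611, -944784], [118098, -334611]].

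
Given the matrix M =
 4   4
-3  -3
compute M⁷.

M² = M (a projection; rank 1, trace 1), so M⁷ = M.

[[4, 4], [-3, -3]]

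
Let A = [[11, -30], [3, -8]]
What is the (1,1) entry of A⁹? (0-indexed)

tr A = 3 and det A = 2, so the characteristic polynomial is λ² − (3)λ + (2) with roots 1 and 2.
Eigenvectors give P = [[3, -10], [1, -3]] with P⁻¹ = [[-3, 10], [-1, 3]], and A = P·diag(1, 2)·P⁻¹.
Then A⁹ = P·diag(1, 512)·P⁻¹ = [[3, -5120], [1, -1536]] · [[-3, 10], [-1, 3]] = [[5111, -15330], [1533, -4598]].

-4598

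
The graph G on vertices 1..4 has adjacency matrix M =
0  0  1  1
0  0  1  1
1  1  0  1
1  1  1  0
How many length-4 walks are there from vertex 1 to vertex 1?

The number of length-4 walks from vertex 1 to vertex 1 is entry (1,1) of M⁴, where M is the adjacency matrix.
M² = [[2, 2, 1, 1], [2, 2, 1, 1], [1, 1, 3, 2], [1, 1, 2, 3]]
M³ = [[2, 2, 5, 5], [2, 2, 5, 5], [5, 5, 4, 5], [5, 5, 5, 4]]
M⁴ = [[10, 10, 9, 9], [10, 10, 9, 9], [9, 9, 15, 14], [9, 9, 14, 15]]

10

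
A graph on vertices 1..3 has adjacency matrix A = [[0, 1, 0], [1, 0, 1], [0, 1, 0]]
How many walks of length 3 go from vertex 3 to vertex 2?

2

The number of length-3 walks from vertex 3 to vertex 2 is entry (3,2) of A³, where A is the adjacency matrix.
A² = [[1, 0, 1], [0, 2, 0], [1, 0, 1]]
A³ = [[0, 2, 0], [2, 0, 2], [0, 2, 0]]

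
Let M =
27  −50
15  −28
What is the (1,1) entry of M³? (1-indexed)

tr M = −1 and det M = −6, so the characteristic polynomial is λ² − (−1)λ + (−6) with roots 2 and −3.
Eigenvectors give P = [[2, −5], [1, −3]] with P⁻¹ = [[3, −5], [1, −2]], and M = P·diag(2, −3)·P⁻¹.
Then M³ = P·diag(8, −27)·P⁻¹ = [[16, 135], [8, 81]] · [[3, −5], [1, −2]] = [[183, −350], [105, −202]].

183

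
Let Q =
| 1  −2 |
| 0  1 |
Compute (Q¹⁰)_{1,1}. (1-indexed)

Q = I + N where N = [[0, −2], [0, 0]] is strictly upper-triangular, so N² = 0.
(I + N)¹⁰ = I + 10·N = [[1, −20], [0, 1]].

1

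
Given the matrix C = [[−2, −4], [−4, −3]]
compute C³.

[[−120, −140], [−140, −155]]

C² = [[20, 20], [20, 25]]
C³ = [[−120, −140], [−140, −155]]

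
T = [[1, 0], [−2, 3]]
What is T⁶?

tr T = 4 and det T = 3, so the characteristic polynomial is λ² − (4)λ + (3) with roots 1 and 3.
Eigenvectors give P = [[1, 0], [1, −1]] with P⁻¹ = [[1, 0], [1, −1]], and T = P·diag(1, 3)·P⁻¹.
Then T⁶ = P·diag(1, 729)·P⁻¹ = [[1, 0], [1, −729]] · [[1, 0], [1, −1]] = [[1, 0], [−728, 729]].

[[1, 0], [−728, 729]]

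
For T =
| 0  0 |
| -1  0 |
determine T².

T is strictly triangular, hence nilpotent: T² = 0, so T² = 0.

[[0, 0], [0, 0]]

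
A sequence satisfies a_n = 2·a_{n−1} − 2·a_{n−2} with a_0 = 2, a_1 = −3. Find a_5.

With companion matrix M = [[2, −2], [1, 0]], [a_n, a_{n−1}]ᵀ = M·[a_{n−1}, a_{n−2}]ᵀ, so [a_5, a_4]ᵀ = M⁴·[a_1, a_0]ᵀ.
M⁴ = [[−4, 0], [0, −4]], giving [a_5, a_4]ᵀ = [[12], [−8]].

12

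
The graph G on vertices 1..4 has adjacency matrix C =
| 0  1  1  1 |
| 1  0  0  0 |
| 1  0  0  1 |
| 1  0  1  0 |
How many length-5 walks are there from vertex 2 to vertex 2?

The number of length-5 walks from vertex 2 to vertex 2 is entry (2,2) of C⁵, where C is the adjacency matrix.
C² = [[3, 0, 1, 1], [0, 1, 1, 1], [1, 1, 2, 1], [1, 1, 1, 2]]
C³ = [[2, 3, 4, 4], [3, 0, 1, 1], [4, 1, 2, 3], [4, 1, 3, 2]]
C⁴ = [[11, 2, 6, 6], [2, 3, 4, 4], [6, 4, 7, 6], [6, 4, 6, 7]]
C⁵ = [[14, 11, 17, 17], [11, 2, 6, 6], [17, 6, 12, 13], [17, 6, 13, 12]]

2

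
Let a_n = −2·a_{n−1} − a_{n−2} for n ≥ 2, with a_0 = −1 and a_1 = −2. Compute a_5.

−14

With companion matrix Q = [[−2, −1], [1, 0]], [a_n, a_{n−1}]ᵀ = Q·[a_{n−1}, a_{n−2}]ᵀ, so [a_5, a_4]ᵀ = Q⁴·[a_1, a_0]ᵀ.
Q⁴ = [[5, 4], [−4, −3]], giving [a_5, a_4]ᵀ = [[−14], [11]].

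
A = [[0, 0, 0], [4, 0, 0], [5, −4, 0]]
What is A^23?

A is strictly triangular, hence nilpotent: A^3 = 0, so A^23 = 0.

[[0, 0, 0], [0, 0, 0], [0, 0, 0]]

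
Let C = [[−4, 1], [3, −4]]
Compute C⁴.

[[553, −304], [−912, 553]]

C² = [[19, −8], [−24, 19]]
C³ = [[−100, 51], [153, −100]]
C⁴ = [[553, −304], [−912, 553]]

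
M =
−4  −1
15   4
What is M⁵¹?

[[−4, −1], [15, 4]]

M² = I (check: tr M = 0 and det M = −1), so M⁵¹ = M since 51 is odd.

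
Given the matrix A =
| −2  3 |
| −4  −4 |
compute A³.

A² = [[−8, −18], [24, 4]]
A³ = [[88, 48], [−64, 56]]

[[88, 48], [−64, 56]]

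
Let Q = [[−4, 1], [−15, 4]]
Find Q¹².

[[1, 0], [0, 1]]

Q² = I (check: tr Q = 0 and det Q = −1), so Q¹² = I since 12 is even.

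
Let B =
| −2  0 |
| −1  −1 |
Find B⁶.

tr B = −3 and det B = 2, so the characteristic polynomial is λ² − (−3)λ + (2) with roots −2 and −1.
Eigenvectors give P = [[1, 0], [1, −1]] with P⁻¹ = [[1, 0], [1, −1]], and B = P·diag(−2, −1)·P⁻¹.
Then B⁶ = P·diag(64, 1)·P⁻¹ = [[64, 0], [64, −1]] · [[1, 0], [1, −1]] = [[64, 0], [63, 1]].

[[64, 0], [63, 1]]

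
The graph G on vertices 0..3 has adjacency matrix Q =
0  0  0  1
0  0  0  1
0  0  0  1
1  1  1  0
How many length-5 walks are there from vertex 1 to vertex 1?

0

The number of length-5 walks from vertex 1 to vertex 1 is entry (1,1) of Q⁵, where Q is the adjacency matrix.
Q² = [[1, 1, 1, 0], [1, 1, 1, 0], [1, 1, 1, 0], [0, 0, 0, 3]]
Q³ = [[0, 0, 0, 3], [0, 0, 0, 3], [0, 0, 0, 3], [3, 3, 3, 0]]
Q⁴ = [[3, 3, 3, 0], [3, 3, 3, 0], [3, 3, 3, 0], [0, 0, 0, 9]]
Q⁵ = [[0, 0, 0, 9], [0, 0, 0, 9], [0, 0, 0, 9], [9, 9, 9, 0]]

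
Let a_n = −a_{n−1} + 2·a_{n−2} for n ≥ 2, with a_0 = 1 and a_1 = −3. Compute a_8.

With companion matrix Q = [[−1, 2], [1, 0]], [a_n, a_{n−1}]ᵀ = Q·[a_{n−1}, a_{n−2}]ᵀ, so [a_8, a_7]ᵀ = Q⁷·[a_1, a_0]ᵀ.
Q⁷ = [[−85, 86], [43, −42]], giving [a_8, a_7]ᵀ = [[341], [−171]].

341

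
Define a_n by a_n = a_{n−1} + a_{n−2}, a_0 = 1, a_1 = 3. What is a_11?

322

With companion matrix Q = [[1, 1], [1, 0]], [a_n, a_{n−1}]ᵀ = Q·[a_{n−1}, a_{n−2}]ᵀ, so [a_11, a_10]ᵀ = Q¹⁰·[a_1, a_0]ᵀ.
Q¹⁰ = [[89, 55], [55, 34]], giving [a_11, a_10]ᵀ = [[322], [199]].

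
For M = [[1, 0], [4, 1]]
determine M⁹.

M = I + N where N = [[0, 0], [4, 0]] is strictly lower-triangular, so N² = 0.
(I + N)⁹ = I + 9·N = [[1, 0], [36, 1]].

[[1, 0], [36, 1]]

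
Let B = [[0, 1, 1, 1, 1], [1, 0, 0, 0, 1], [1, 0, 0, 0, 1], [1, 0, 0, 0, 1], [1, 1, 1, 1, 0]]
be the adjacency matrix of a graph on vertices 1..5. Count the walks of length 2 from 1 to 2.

The number of length-2 walks from vertex 1 to vertex 2 is entry (1,2) of B², where B is the adjacency matrix.
B² = [[4, 1, 1, 1, 3], [1, 2, 2, 2, 1], [1, 2, 2, 2, 1], [1, 2, 2, 2, 1], [3, 1, 1, 1, 4]]

1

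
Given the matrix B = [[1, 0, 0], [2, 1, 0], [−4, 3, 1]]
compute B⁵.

[[1, 0, 0], [10, 1, 0], [40, 15, 1]]

B = I + N where N = [[0, 0, 0], [2, 0, 0], [−4, 3, 0]] is strictly lower-triangular, so N³ = 0.
(I + N)⁵ = I + 5·N + 10·N² = [[1, 0, 0], [10, 1, 0], [40, 15, 1]].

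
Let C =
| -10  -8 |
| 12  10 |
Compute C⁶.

[[64, 0], [0, 64]]

tr C = 0 and det C = -4, so the characteristic polynomial is λ² − (0)λ + (-4) with roots 2 and -2.
Eigenvectors give P = [[2, 1], [-3, -1]] with P⁻¹ = [[-1, -1], [3, 2]], and C = P·diag(2, -2)·P⁻¹.
Then C⁶ = P·diag(64, 64)·P⁻¹ = [[128, 64], [-192, -64]] · [[-1, -1], [3, 2]] = [[64, 0], [0, 64]].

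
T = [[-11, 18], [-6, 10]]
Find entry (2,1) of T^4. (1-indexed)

tr T = -1 and det T = -2, so the characteristic polynomial is λ² − (-1)λ + (-2) with roots 1 and -2.
Eigenvectors give P = [[-3, 2], [-2, 1]] with P⁻¹ = [[1, -2], [2, -3]], and T = P·diag(1, -2)·P⁻¹.
Then T^4 = P·diag(1, 16)·P⁻¹ = [[-3, 32], [-2, 16]] · [[1, -2], [2, -3]] = [[61, -90], [30, -44]].

30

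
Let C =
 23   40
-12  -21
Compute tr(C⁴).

82

tr C = 2 and det C = -3, so the characteristic polynomial is λ² − (2)λ + (-3) with roots 3 and -1.
Eigenvectors give P = [[2, 5], [-1, -3]] with P⁻¹ = [[3, 5], [-1, -2]], and C = P·diag(3, -1)·P⁻¹.
Then C⁴ = P·diag(81, 1)·P⁻¹ = [[162, 5], [-81, -3]] · [[3, 5], [-1, -2]] = [[481, 800], [-240, -399]].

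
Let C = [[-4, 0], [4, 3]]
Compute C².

[[16, 0], [-4, 9]]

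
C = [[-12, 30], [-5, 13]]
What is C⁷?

tr C = 1 and det C = -6, so the characteristic polynomial is λ² − (1)λ + (-6) with roots 3 and -2.
Eigenvectors give P = [[-2, 3], [-1, 1]] with P⁻¹ = [[1, -3], [1, -2]], and C = P·diag(3, -2)·P⁻¹.
Then C⁷ = P·diag(2187, -128)·P⁻¹ = [[-4374, -384], [-2187, -128]] · [[1, -3], [1, -2]] = [[-4758, 13890], [-2315, 6817]].

[[-4758, 13890], [-2315, 6817]]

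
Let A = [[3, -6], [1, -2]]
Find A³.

[[3, -6], [1, -2]]

A² = A (a projection; rank 1, trace 1), so A³ = A.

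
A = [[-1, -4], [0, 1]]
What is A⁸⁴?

A² = I (check: tr A = 0 and det A = -1), so A⁸⁴ = I since 84 is even.

[[1, 0], [0, 1]]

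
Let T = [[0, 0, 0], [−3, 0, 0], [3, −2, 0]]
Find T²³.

[[0, 0, 0], [0, 0, 0], [0, 0, 0]]

T is strictly triangular, hence nilpotent: T³ = 0, so T²³ = 0.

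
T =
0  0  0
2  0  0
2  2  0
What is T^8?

T is strictly triangular, hence nilpotent: T^3 = 0, so T^8 = 0.

[[0, 0, 0], [0, 0, 0], [0, 0, 0]]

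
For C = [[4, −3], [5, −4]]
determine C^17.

C² = I (check: tr C = 0 and det C = −1), so C^17 = C since 17 is odd.

[[4, −3], [5, −4]]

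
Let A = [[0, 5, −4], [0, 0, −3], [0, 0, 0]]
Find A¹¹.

A is strictly triangular, hence nilpotent: A³ = 0, so A¹¹ = 0.

[[0, 0, 0], [0, 0, 0], [0, 0, 0]]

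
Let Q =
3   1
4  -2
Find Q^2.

[[13, 1], [4, 8]]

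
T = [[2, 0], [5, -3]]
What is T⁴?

[[16, 0], [-65, 81]]

tr T = -1 and det T = -6, so the characteristic polynomial is λ² − (-1)λ + (-6) with roots 2 and -3.
Eigenvectors give P = [[1, 0], [1, -1]] with P⁻¹ = [[1, 0], [1, -1]], and T = P·diag(2, -3)·P⁻¹.
Then T⁴ = P·diag(16, 81)·P⁻¹ = [[16, 0], [16, -81]] · [[1, 0], [1, -1]] = [[16, 0], [-65, 81]].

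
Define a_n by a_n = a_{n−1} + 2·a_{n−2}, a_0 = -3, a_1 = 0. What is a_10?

With companion matrix Q = [[1, 2], [1, 0]], [a_n, a_{n−1}]ᵀ = Q·[a_{n−1}, a_{n−2}]ᵀ, so [a_10, a_9]ᵀ = Q⁹·[a_1, a_0]ᵀ.
Q⁹ = [[341, 342], [171, 170]], giving [a_10, a_9]ᵀ = [[-1026], [-510]].

-1026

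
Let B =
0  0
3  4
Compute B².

[[0, 0], [12, 16]]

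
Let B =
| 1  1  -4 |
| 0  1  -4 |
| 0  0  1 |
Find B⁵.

[[1, 5, -60], [0, 1, -20], [0, 0, 1]]

B = I + N where N = [[0, 1, -4], [0, 0, -4], [0, 0, 0]] is strictly upper-triangular, so N³ = 0.
(I + N)⁵ = I + 5·N + 10·N² = [[1, 5, -60], [0, 1, -20], [0, 0, 1]].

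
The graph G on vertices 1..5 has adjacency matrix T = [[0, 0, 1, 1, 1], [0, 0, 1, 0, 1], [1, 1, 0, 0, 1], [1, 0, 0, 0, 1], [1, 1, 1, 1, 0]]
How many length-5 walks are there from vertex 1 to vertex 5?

The number of length-5 walks from vertex 1 to vertex 5 is entry (1,5) of T⁵, where T is the adjacency matrix.
T² = [[3, 2, 1, 1, 2], [2, 2, 1, 1, 1], [1, 1, 3, 2, 2], [1, 1, 2, 2, 1], [2, 1, 2, 1, 4]]
T³ = [[4, 3, 7, 5, 7], [3, 2, 5, 3, 6], [7, 5, 4, 3, 7], [5, 3, 3, 2, 6], [7, 6, 7, 6, 6]]
T⁴ = [[19, 14, 14, 11, 19], [14, 11, 11, 9, 13], [14, 11, 19, 14, 19], [11, 9, 14, 11, 13], [19, 13, 19, 13, 26]]
T⁵ = [[44, 33, 52, 38, 58], [33, 24, 38, 27, 45], [52, 38, 44, 33, 58], [38, 27, 33, 24, 45], [58, 45, 58, 45, 64]]

58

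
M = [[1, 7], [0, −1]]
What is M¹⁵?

M² = I (check: tr M = 0 and det M = −1), so M¹⁵ = M since 15 is odd.

[[1, 7], [0, −1]]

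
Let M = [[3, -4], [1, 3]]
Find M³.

[[-9, -92], [23, -9]]

M² = [[5, -24], [6, 5]]
M³ = [[-9, -92], [23, -9]]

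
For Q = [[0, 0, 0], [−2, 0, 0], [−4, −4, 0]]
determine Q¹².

Q is strictly triangular, hence nilpotent: Q³ = 0, so Q¹² = 0.

[[0, 0, 0], [0, 0, 0], [0, 0, 0]]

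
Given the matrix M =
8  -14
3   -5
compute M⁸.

[[1786, -3570], [765, -1529]]

tr M = 3 and det M = 2, so the characteristic polynomial is λ² − (3)λ + (2) with roots 2 and 1.
Eigenvectors give P = [[7, 2], [3, 1]] with P⁻¹ = [[1, -2], [-3, 7]], and M = P·diag(2, 1)·P⁻¹.
Then M⁸ = P·diag(256, 1)·P⁻¹ = [[1792, 2], [768, 1]] · [[1, -2], [-3, 7]] = [[1786, -3570], [765, -1529]].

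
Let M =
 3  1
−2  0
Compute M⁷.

tr M = 3 and det M = 2, so the characteristic polynomial is λ² − (3)λ + (2) with roots 1 and 2.
Eigenvectors give P = [[−1, −1], [2, 1]] with P⁻¹ = [[1, 1], [−2, −1]], and M = P·diag(1, 2)·P⁻¹.
Then M⁷ = P·diag(1, 128)·P⁻¹ = [[−1, −128], [2, 128]] · [[1, 1], [−2, −1]] = [[255, 127], [−254, −126]].

[[255, 127], [−254, −126]]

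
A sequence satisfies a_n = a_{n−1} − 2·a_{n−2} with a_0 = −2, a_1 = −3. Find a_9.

With companion matrix A = [[1, −2], [1, 0]], [a_n, a_{n−1}]ᵀ = A·[a_{n−1}, a_{n−2}]ᵀ, so [a_9, a_8]ᵀ = A⁸·[a_1, a_0]ᵀ.
A⁸ = [[−17, 6], [−3, −14]], giving [a_9, a_8]ᵀ = [[39], [37]].

39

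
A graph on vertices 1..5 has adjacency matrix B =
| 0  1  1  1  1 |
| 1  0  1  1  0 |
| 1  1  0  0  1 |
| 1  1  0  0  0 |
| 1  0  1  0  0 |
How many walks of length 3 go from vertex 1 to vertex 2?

7

The number of length-3 walks from vertex 1 to vertex 2 is entry (1,2) of B^3, where B is the adjacency matrix.
B^2 = [[4, 2, 2, 1, 1], [2, 3, 1, 1, 2], [2, 1, 3, 2, 1], [1, 1, 2, 2, 1], [1, 2, 1, 1, 2]]
B^3 = [[6, 7, 7, 6, 6], [7, 4, 7, 5, 3], [7, 7, 4, 3, 5], [6, 5, 3, 2, 3], [6, 3, 5, 3, 2]]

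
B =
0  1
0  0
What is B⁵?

B is strictly triangular, hence nilpotent: B² = 0, so B⁵ = 0.

[[0, 0], [0, 0]]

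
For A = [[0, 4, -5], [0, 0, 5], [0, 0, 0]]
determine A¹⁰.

[[0, 0, 0], [0, 0, 0], [0, 0, 0]]

A is strictly triangular, hence nilpotent: A³ = 0, so A¹⁰ = 0.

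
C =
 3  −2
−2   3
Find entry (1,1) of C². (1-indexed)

13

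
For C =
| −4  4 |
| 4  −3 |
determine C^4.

[[1808, −1596], [−1596, 1409]]

C^2 = [[32, −28], [−28, 25]]
C^3 = [[−240, 212], [212, −187]]
C^4 = [[1808, −1596], [−1596, 1409]]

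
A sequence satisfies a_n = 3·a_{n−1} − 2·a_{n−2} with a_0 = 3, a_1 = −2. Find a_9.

−2552

With companion matrix B = [[3, −2], [1, 0]], [a_n, a_{n−1}]ᵀ = B·[a_{n−1}, a_{n−2}]ᵀ, so [a_9, a_8]ᵀ = B^8·[a_1, a_0]ᵀ.
B^8 = [[511, −510], [255, −254]], giving [a_9, a_8]ᵀ = [[−2552], [−1272]].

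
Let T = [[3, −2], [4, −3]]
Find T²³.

T² = I (check: tr T = 0 and det T = −1), so T²³ = T since 23 is odd.

[[3, −2], [4, −3]]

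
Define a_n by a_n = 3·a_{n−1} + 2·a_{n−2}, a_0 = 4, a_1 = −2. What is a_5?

With companion matrix A = [[3, 2], [1, 0]], [a_n, a_{n−1}]ᵀ = A·[a_{n−1}, a_{n−2}]ᵀ, so [a_5, a_4]ᵀ = A⁴·[a_1, a_0]ᵀ.
A⁴ = [[139, 78], [39, 22]], giving [a_5, a_4]ᵀ = [[34], [10]].

34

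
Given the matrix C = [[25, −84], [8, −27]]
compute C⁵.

[[1465, −5124], [488, −1707]]

tr C = −2 and det C = −3, so the characteristic polynomial is λ² − (−2)λ + (−3) with roots −3 and 1.
Eigenvectors give P = [[−3, −7], [−1, −2]] with P⁻¹ = [[2, −7], [−1, 3]], and C = P·diag(−3, 1)·P⁻¹.
Then C⁵ = P·diag(−243, 1)·P⁻¹ = [[729, −7], [243, −2]] · [[2, −7], [−1, 3]] = [[1465, −5124], [488, −1707]].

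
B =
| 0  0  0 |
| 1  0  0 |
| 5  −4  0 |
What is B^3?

B is strictly triangular, hence nilpotent: B^3 = 0, so B^3 = 0.

[[0, 0, 0], [0, 0, 0], [0, 0, 0]]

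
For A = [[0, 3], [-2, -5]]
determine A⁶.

tr A = -5 and det A = 6, so the characteristic polynomial is λ² − (-5)λ + (6) with roots -3 and -2.
Eigenvectors give P = [[-1, 3], [1, -2]] with P⁻¹ = [[2, 3], [1, 1]], and A = P·diag(-3, -2)·P⁻¹.
Then A⁶ = P·diag(729, 64)·P⁻¹ = [[-729, 192], [729, -128]] · [[2, 3], [1, 1]] = [[-1266, -1995], [1330, 2059]].

[[-1266, -1995], [1330, 2059]]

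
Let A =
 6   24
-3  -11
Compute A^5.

tr A = -5 and det A = 6, so the characteristic polynomial is λ² − (-5)λ + (6) with roots -2 and -3.
Eigenvectors give P = [[-3, -8], [1, 3]] with P⁻¹ = [[-3, -8], [1, 3]], and A = P·diag(-2, -3)·P⁻¹.
Then A^5 = P·diag(-32, -243)·P⁻¹ = [[96, 1944], [-32, -729]] · [[-3, -8], [1, 3]] = [[1656, 5064], [-633, -1931]].

[[1656, 5064], [-633, -1931]]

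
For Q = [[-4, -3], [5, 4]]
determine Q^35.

Q² = I (check: tr Q = 0 and det Q = -1), so Q^35 = Q since 35 is odd.

[[-4, -3], [5, 4]]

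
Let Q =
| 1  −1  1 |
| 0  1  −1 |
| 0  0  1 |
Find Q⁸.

[[1, −8, 36], [0, 1, −8], [0, 0, 1]]

Q = I + N where N = [[0, −1, 1], [0, 0, −1], [0, 0, 0]] is strictly upper-triangular, so N³ = 0.
(I + N)⁸ = I + 8·N + 28·N² = [[1, −8, 36], [0, 1, −8], [0, 0, 1]].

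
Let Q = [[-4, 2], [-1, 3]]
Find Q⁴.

[[194, -42], [21, 47]]

Q² = [[14, -2], [1, 7]]
Q³ = [[-54, 22], [-11, 23]]
Q⁴ = [[194, -42], [21, 47]]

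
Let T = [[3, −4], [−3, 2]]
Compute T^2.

[[21, −20], [−15, 16]]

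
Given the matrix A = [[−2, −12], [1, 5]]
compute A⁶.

[[−188, −756], [63, 253]]

tr A = 3 and det A = 2, so the characteristic polynomial is λ² − (3)λ + (2) with roots 1 and 2.
Eigenvectors give P = [[−4, 3], [1, −1]] with P⁻¹ = [[−1, −3], [−1, −4]], and A = P·diag(1, 2)·P⁻¹.
Then A⁶ = P·diag(1, 64)·P⁻¹ = [[−4, 192], [1, −64]] · [[−1, −3], [−1, −4]] = [[−188, −756], [63, 253]].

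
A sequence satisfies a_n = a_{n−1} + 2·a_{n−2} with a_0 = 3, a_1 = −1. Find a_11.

1363

With companion matrix C = [[1, 2], [1, 0]], [a_n, a_{n−1}]ᵀ = C·[a_{n−1}, a_{n−2}]ᵀ, so [a_11, a_10]ᵀ = C^10·[a_1, a_0]ᵀ.
C^10 = [[683, 682], [341, 342]], giving [a_11, a_10]ᵀ = [[1363], [685]].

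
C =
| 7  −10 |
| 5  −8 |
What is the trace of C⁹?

tr C = −1 and det C = −6, so the characteristic polynomial is λ² − (−1)λ + (−6) with roots 2 and −3.
Eigenvectors give P = [[−2, −1], [−1, −1]] with P⁻¹ = [[−1, 1], [1, −2]], and C = P·diag(2, −3)·P⁻¹.
Then C⁹ = P·diag(512, −19683)·P⁻¹ = [[−1024, 19683], [−512, 19683]] · [[−1, 1], [1, −2]] = [[20707, −40390], [20195, −39878]].

−19171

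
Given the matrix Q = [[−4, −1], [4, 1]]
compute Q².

[[12, 3], [−12, −3]]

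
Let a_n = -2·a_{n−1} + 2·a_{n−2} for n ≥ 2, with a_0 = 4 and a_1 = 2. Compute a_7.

With companion matrix A = [[-2, 2], [1, 0]], [a_n, a_{n−1}]ᵀ = A·[a_{n−1}, a_{n−2}]ᵀ, so [a_7, a_6]ᵀ = A^6·[a_1, a_0]ᵀ.
A^6 = [[328, -240], [-120, 88]], giving [a_7, a_6]ᵀ = [[-304], [112]].

-304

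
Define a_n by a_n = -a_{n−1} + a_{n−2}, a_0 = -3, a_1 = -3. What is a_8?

24

With companion matrix M = [[-1, 1], [1, 0]], [a_n, a_{n−1}]ᵀ = M·[a_{n−1}, a_{n−2}]ᵀ, so [a_8, a_7]ᵀ = M^7·[a_1, a_0]ᵀ.
M^7 = [[-21, 13], [13, -8]], giving [a_8, a_7]ᵀ = [[24], [-15]].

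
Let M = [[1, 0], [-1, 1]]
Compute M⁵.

[[1, 0], [-5, 1]]

M = I + N where N = [[0, 0], [-1, 0]] is strictly lower-triangular, so N² = 0.
(I + N)⁵ = I + 5·N = [[1, 0], [-5, 1]].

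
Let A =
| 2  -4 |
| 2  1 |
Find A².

[[-4, -12], [6, -7]]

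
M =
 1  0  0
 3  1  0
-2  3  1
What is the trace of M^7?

3

M = I + N where N = [[0, 0, 0], [3, 0, 0], [-2, 3, 0]] is strictly lower-triangular, so N^3 = 0.
(I + N)^7 = I + 7·N + 21·N^2 = [[1, 0, 0], [21, 1, 0], [175, 21, 1]].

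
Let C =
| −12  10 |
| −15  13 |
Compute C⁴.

tr C = 1 and det C = −6, so the characteristic polynomial is λ² − (1)λ + (−6) with roots −2 and 3.
Eigenvectors give P = [[1, −2], [1, −3]] with P⁻¹ = [[3, −2], [1, −1]], and C = P·diag(−2, 3)·P⁻¹.
Then C⁴ = P·diag(16, 81)·P⁻¹ = [[16, −162], [16, −243]] · [[3, −2], [1, −1]] = [[−114, 130], [−195, 211]].

[[−114, 130], [−195, 211]]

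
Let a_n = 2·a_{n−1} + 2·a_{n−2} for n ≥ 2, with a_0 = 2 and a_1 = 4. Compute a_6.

With companion matrix A = [[2, 2], [1, 0]], [a_n, a_{n−1}]ᵀ = A·[a_{n−1}, a_{n−2}]ᵀ, so [a_6, a_5]ᵀ = A⁵·[a_1, a_0]ᵀ.
A⁵ = [[120, 88], [44, 32]], giving [a_6, a_5]ᵀ = [[656], [240]].

656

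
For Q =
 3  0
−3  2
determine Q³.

Q² = [[9, 0], [−15, 4]]
Q³ = [[27, 0], [−57, 8]]

[[27, 0], [−57, 8]]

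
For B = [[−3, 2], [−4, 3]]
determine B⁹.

B² = I (check: tr B = 0 and det B = −1), so B⁹ = B since 9 is odd.

[[−3, 2], [−4, 3]]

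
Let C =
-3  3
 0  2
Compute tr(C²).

13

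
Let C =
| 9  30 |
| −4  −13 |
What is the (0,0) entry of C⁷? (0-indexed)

tr C = −4 and det C = 3, so the characteristic polynomial is λ² − (−4)λ + (3) with roots −1 and −3.
Eigenvectors give P = [[−3, −5], [1, 2]] with P⁻¹ = [[−2, −5], [1, 3]], and C = P·diag(−1, −3)·P⁻¹.
Then C⁷ = P·diag(−1, −2187)·P⁻¹ = [[3, 10935], [−1, −4374]] · [[−2, −5], [1, 3]] = [[10929, 32790], [−4372, −13117]].

10929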